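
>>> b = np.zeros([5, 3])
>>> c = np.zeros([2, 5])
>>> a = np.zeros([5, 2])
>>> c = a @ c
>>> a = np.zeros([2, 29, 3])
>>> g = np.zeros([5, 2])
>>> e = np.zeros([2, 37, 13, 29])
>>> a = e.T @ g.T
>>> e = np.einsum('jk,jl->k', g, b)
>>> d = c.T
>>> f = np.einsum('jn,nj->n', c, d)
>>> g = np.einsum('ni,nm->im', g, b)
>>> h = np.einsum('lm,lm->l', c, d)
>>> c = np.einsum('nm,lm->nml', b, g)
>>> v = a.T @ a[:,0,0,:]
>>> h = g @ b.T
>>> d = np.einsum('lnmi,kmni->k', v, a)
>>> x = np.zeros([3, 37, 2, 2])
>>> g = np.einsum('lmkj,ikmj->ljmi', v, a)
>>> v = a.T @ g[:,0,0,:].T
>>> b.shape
(5, 3)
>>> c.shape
(5, 3, 2)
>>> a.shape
(29, 13, 37, 5)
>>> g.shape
(5, 5, 37, 29)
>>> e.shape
(2,)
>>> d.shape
(29,)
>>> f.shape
(5,)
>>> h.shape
(2, 5)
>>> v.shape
(5, 37, 13, 5)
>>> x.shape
(3, 37, 2, 2)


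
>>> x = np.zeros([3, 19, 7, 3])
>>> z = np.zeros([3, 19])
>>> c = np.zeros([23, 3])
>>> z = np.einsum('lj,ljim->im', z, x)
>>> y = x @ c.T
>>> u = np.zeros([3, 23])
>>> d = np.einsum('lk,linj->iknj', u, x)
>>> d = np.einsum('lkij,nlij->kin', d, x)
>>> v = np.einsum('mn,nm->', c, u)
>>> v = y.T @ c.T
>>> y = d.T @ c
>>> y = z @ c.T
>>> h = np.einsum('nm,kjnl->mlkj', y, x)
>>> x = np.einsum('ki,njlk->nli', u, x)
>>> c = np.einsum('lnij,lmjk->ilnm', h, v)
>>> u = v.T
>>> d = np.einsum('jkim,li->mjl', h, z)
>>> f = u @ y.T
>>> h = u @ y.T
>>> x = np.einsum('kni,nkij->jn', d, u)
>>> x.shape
(23, 23)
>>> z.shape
(7, 3)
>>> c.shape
(3, 23, 3, 7)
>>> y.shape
(7, 23)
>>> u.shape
(23, 19, 7, 23)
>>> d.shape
(19, 23, 7)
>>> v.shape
(23, 7, 19, 23)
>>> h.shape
(23, 19, 7, 7)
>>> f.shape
(23, 19, 7, 7)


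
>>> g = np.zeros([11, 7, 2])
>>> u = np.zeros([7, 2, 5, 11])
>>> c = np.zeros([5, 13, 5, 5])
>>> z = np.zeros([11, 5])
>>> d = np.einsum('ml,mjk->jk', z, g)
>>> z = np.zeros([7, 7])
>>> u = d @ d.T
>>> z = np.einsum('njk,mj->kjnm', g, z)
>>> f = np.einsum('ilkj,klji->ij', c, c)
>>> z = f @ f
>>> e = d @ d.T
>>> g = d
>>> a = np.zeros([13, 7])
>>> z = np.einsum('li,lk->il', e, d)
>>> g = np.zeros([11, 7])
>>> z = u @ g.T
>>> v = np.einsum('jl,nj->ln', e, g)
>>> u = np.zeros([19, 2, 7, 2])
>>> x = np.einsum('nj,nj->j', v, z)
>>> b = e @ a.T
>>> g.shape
(11, 7)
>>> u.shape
(19, 2, 7, 2)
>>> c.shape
(5, 13, 5, 5)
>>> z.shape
(7, 11)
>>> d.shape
(7, 2)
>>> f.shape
(5, 5)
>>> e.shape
(7, 7)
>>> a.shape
(13, 7)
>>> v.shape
(7, 11)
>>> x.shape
(11,)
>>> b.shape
(7, 13)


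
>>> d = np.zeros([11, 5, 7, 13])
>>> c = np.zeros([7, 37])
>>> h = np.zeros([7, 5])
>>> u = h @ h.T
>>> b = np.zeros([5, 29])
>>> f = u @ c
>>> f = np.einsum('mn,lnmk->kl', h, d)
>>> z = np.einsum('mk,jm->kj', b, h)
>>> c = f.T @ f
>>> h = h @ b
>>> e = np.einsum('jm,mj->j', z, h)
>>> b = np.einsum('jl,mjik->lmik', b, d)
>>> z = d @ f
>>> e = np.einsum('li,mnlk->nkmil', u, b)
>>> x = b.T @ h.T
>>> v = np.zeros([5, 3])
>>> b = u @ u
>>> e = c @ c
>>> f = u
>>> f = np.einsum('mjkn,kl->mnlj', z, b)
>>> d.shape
(11, 5, 7, 13)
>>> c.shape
(11, 11)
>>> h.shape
(7, 29)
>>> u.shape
(7, 7)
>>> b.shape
(7, 7)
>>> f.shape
(11, 11, 7, 5)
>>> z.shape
(11, 5, 7, 11)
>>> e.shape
(11, 11)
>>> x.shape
(13, 7, 11, 7)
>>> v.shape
(5, 3)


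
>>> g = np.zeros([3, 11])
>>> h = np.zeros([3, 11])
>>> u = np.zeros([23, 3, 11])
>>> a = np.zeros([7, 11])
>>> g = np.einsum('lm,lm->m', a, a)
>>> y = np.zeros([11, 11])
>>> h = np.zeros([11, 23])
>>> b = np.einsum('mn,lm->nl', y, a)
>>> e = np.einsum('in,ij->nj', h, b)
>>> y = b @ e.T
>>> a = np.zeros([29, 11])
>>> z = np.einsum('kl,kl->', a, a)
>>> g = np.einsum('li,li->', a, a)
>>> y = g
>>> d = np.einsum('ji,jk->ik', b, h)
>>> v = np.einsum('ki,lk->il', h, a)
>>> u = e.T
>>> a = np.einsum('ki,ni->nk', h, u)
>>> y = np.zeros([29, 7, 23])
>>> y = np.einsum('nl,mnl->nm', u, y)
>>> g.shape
()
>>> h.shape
(11, 23)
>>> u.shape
(7, 23)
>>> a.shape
(7, 11)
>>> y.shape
(7, 29)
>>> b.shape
(11, 7)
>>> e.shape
(23, 7)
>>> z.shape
()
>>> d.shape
(7, 23)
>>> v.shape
(23, 29)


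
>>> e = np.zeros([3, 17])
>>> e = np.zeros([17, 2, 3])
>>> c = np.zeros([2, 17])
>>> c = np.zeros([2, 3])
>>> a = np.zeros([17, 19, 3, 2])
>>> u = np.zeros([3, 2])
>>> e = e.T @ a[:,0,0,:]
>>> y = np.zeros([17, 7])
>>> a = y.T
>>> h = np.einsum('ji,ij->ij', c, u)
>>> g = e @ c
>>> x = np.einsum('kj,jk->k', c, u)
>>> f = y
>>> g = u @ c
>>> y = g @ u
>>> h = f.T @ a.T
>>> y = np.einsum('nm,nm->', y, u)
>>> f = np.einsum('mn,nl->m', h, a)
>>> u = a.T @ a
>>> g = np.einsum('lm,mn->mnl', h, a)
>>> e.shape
(3, 2, 2)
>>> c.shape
(2, 3)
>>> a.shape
(7, 17)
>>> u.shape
(17, 17)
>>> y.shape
()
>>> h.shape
(7, 7)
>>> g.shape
(7, 17, 7)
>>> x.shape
(2,)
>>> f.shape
(7,)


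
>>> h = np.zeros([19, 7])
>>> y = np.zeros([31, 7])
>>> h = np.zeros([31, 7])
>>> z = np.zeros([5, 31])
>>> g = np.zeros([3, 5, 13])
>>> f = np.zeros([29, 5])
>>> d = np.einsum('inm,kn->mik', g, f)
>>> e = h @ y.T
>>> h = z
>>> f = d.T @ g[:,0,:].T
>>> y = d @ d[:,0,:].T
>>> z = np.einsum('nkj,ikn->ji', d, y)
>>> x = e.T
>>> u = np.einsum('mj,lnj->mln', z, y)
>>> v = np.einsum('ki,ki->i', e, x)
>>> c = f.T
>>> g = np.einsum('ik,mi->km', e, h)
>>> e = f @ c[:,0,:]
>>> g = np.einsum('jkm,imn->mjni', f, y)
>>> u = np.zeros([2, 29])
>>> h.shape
(5, 31)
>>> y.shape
(13, 3, 13)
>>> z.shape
(29, 13)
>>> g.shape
(3, 29, 13, 13)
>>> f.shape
(29, 3, 3)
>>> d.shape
(13, 3, 29)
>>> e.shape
(29, 3, 29)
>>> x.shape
(31, 31)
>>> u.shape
(2, 29)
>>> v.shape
(31,)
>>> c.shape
(3, 3, 29)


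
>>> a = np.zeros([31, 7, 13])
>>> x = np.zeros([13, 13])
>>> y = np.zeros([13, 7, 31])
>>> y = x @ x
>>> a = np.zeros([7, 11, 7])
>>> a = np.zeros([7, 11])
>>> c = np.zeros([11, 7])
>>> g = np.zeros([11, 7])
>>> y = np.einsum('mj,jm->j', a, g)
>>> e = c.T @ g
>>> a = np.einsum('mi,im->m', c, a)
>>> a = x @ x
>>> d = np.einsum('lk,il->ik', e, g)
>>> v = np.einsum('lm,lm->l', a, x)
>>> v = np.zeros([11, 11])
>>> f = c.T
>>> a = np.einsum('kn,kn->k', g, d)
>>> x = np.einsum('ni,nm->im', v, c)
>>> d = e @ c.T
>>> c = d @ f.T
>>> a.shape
(11,)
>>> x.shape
(11, 7)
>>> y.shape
(11,)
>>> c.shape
(7, 7)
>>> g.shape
(11, 7)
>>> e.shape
(7, 7)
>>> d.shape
(7, 11)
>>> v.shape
(11, 11)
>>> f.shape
(7, 11)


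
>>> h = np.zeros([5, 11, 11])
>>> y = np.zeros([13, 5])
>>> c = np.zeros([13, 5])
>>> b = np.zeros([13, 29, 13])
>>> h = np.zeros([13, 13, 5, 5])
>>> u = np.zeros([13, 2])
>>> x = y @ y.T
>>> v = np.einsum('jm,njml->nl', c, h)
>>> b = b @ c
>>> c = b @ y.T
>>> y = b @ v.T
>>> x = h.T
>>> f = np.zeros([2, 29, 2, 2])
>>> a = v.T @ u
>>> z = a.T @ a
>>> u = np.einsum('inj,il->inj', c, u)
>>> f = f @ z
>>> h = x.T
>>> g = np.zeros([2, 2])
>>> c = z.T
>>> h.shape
(13, 13, 5, 5)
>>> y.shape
(13, 29, 13)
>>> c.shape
(2, 2)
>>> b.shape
(13, 29, 5)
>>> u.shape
(13, 29, 13)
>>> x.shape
(5, 5, 13, 13)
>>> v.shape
(13, 5)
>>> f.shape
(2, 29, 2, 2)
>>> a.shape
(5, 2)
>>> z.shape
(2, 2)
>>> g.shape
(2, 2)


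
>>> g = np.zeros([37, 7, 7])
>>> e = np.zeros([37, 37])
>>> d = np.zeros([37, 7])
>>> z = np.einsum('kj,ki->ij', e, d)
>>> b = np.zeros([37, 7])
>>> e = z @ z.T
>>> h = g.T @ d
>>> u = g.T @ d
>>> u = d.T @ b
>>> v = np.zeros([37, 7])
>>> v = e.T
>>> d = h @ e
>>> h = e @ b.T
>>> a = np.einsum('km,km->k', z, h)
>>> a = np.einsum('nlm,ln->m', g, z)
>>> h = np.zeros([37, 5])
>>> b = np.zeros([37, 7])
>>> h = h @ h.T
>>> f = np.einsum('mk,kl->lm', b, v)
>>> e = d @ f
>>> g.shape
(37, 7, 7)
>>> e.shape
(7, 7, 37)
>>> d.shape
(7, 7, 7)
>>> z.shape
(7, 37)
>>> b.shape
(37, 7)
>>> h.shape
(37, 37)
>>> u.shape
(7, 7)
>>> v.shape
(7, 7)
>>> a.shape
(7,)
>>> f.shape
(7, 37)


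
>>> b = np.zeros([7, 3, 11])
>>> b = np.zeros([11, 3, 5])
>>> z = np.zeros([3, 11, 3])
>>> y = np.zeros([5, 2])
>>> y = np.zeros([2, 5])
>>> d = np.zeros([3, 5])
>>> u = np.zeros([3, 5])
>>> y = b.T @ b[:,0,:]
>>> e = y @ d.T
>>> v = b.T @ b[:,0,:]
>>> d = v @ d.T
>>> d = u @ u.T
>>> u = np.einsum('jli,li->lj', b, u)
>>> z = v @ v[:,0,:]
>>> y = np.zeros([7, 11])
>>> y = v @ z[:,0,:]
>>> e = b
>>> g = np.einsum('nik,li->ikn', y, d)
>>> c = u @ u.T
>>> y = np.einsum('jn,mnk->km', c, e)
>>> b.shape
(11, 3, 5)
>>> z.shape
(5, 3, 5)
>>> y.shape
(5, 11)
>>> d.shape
(3, 3)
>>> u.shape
(3, 11)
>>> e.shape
(11, 3, 5)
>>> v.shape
(5, 3, 5)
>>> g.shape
(3, 5, 5)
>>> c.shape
(3, 3)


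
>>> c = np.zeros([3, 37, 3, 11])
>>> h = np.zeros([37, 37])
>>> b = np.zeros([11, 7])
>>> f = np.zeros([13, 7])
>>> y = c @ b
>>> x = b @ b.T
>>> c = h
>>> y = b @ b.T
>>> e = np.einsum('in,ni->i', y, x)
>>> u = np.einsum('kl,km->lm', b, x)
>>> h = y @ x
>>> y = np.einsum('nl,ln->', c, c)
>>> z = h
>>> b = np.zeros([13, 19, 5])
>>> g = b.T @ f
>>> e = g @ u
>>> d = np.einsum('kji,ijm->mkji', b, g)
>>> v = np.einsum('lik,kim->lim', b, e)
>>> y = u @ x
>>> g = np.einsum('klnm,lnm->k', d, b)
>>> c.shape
(37, 37)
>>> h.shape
(11, 11)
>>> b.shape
(13, 19, 5)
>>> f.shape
(13, 7)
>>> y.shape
(7, 11)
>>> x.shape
(11, 11)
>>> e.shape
(5, 19, 11)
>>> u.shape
(7, 11)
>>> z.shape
(11, 11)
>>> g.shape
(7,)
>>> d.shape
(7, 13, 19, 5)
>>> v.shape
(13, 19, 11)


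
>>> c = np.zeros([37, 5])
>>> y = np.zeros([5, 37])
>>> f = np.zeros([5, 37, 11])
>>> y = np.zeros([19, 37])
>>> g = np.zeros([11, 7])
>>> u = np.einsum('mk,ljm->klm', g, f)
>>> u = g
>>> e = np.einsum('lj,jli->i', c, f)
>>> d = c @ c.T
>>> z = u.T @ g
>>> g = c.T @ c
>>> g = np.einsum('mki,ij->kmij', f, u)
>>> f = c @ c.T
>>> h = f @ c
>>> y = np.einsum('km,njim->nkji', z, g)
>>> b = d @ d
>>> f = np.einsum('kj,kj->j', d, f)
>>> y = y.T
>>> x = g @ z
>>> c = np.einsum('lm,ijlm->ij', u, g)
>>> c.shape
(37, 5)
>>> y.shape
(11, 5, 7, 37)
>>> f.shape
(37,)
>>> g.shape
(37, 5, 11, 7)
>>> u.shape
(11, 7)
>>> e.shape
(11,)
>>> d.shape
(37, 37)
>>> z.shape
(7, 7)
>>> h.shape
(37, 5)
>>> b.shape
(37, 37)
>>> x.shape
(37, 5, 11, 7)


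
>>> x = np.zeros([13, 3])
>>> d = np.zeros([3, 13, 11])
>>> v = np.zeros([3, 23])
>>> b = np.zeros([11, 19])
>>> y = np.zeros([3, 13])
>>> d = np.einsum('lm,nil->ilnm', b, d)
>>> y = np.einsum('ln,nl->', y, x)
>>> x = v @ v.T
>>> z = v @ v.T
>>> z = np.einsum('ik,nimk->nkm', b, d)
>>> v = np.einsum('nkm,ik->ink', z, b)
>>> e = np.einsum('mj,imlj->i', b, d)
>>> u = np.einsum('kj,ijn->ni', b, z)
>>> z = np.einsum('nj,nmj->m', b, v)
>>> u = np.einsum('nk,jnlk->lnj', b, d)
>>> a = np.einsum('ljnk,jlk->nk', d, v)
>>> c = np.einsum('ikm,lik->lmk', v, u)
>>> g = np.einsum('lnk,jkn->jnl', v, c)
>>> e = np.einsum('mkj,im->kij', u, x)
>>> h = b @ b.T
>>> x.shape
(3, 3)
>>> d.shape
(13, 11, 3, 19)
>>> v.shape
(11, 13, 19)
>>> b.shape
(11, 19)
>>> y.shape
()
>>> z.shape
(13,)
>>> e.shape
(11, 3, 13)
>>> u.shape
(3, 11, 13)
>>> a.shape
(3, 19)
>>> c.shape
(3, 19, 13)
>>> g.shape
(3, 13, 11)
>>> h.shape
(11, 11)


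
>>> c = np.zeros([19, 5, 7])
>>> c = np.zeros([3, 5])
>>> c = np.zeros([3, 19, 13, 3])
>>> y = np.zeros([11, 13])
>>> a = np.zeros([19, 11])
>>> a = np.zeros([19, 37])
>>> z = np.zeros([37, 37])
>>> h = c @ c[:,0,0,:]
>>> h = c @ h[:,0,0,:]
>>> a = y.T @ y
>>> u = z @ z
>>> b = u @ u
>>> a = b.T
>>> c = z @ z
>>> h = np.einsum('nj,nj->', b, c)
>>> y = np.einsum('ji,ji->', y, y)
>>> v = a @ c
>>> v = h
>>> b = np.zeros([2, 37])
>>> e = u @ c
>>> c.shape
(37, 37)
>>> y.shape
()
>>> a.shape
(37, 37)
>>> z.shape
(37, 37)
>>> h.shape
()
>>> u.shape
(37, 37)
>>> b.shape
(2, 37)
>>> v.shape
()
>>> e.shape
(37, 37)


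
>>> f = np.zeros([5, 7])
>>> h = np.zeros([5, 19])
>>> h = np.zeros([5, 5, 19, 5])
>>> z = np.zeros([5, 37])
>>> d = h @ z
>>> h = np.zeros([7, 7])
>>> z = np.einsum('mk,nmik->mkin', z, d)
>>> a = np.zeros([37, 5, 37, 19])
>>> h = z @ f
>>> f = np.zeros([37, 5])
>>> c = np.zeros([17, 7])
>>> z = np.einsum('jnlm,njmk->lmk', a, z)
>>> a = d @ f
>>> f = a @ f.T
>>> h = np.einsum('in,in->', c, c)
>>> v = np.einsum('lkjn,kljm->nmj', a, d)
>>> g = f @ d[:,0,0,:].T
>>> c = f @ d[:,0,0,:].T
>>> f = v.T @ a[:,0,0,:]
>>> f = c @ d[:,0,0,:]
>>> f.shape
(5, 5, 19, 37)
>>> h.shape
()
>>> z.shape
(37, 19, 5)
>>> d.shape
(5, 5, 19, 37)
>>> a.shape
(5, 5, 19, 5)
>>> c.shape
(5, 5, 19, 5)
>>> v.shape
(5, 37, 19)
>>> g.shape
(5, 5, 19, 5)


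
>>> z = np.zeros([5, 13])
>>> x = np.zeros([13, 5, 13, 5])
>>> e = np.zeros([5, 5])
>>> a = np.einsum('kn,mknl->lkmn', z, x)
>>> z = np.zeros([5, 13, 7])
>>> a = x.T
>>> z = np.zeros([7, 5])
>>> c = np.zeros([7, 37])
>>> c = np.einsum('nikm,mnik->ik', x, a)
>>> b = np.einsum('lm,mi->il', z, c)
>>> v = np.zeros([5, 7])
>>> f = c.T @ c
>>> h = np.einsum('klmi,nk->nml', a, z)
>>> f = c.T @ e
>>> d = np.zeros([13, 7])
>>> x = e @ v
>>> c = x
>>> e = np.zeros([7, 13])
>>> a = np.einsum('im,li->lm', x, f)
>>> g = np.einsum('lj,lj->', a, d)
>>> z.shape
(7, 5)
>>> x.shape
(5, 7)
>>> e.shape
(7, 13)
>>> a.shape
(13, 7)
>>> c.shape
(5, 7)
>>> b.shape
(13, 7)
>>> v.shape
(5, 7)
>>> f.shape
(13, 5)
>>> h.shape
(7, 5, 13)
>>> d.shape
(13, 7)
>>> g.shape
()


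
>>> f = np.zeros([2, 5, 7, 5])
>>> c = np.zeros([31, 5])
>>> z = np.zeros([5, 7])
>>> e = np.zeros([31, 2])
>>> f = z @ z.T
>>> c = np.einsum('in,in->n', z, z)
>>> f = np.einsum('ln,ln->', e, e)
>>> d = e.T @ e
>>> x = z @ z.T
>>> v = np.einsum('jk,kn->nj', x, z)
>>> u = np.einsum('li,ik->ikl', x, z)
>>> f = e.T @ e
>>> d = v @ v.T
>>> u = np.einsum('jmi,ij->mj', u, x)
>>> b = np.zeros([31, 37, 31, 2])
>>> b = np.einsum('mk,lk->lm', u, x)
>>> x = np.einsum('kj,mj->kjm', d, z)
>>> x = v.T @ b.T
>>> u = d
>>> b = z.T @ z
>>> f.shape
(2, 2)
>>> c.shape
(7,)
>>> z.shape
(5, 7)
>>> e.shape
(31, 2)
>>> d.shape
(7, 7)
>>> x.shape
(5, 5)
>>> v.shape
(7, 5)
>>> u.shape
(7, 7)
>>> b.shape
(7, 7)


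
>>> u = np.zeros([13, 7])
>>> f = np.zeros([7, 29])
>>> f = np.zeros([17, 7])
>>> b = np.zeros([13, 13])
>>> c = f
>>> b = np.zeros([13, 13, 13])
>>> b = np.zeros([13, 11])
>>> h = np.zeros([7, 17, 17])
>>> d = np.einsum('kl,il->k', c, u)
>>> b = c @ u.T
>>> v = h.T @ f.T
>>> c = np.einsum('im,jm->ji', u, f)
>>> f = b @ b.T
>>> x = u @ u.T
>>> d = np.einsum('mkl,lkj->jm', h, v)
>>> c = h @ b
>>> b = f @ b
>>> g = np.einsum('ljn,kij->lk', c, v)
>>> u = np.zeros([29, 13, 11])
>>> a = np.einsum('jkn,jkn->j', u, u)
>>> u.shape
(29, 13, 11)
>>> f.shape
(17, 17)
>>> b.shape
(17, 13)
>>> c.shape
(7, 17, 13)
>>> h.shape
(7, 17, 17)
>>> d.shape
(17, 7)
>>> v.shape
(17, 17, 17)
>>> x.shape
(13, 13)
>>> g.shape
(7, 17)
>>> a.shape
(29,)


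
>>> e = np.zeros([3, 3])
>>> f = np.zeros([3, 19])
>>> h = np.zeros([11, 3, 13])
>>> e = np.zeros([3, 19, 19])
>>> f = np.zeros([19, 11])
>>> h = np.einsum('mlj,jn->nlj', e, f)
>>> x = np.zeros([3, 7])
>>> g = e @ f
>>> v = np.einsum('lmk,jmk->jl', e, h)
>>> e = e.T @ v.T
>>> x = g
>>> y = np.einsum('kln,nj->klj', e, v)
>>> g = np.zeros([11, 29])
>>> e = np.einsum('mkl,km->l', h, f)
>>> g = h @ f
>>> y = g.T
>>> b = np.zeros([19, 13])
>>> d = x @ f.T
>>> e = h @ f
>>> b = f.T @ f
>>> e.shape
(11, 19, 11)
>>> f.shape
(19, 11)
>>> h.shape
(11, 19, 19)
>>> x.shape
(3, 19, 11)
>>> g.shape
(11, 19, 11)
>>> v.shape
(11, 3)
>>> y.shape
(11, 19, 11)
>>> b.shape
(11, 11)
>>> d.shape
(3, 19, 19)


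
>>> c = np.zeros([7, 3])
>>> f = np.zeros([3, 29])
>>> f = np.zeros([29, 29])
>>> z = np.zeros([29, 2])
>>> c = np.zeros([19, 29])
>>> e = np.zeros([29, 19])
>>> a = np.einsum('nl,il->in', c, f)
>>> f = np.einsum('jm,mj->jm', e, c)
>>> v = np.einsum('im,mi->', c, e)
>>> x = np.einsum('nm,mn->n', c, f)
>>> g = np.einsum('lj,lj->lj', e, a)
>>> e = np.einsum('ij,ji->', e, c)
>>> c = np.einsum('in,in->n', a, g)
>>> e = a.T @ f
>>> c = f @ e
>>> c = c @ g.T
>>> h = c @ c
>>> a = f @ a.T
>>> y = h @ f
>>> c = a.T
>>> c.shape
(29, 29)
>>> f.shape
(29, 19)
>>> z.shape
(29, 2)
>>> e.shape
(19, 19)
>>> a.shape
(29, 29)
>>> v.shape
()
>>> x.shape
(19,)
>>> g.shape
(29, 19)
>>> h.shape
(29, 29)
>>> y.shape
(29, 19)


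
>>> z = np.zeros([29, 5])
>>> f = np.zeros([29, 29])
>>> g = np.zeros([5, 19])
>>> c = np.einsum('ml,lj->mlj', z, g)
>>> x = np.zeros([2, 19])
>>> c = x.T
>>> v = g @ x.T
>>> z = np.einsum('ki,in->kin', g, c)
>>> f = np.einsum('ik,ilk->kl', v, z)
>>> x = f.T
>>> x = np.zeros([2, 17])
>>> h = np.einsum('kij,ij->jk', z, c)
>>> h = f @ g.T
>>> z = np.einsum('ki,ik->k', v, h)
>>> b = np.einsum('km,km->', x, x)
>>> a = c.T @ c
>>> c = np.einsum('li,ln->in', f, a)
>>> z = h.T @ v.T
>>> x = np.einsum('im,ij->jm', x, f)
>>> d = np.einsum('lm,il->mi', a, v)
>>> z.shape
(5, 5)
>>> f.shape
(2, 19)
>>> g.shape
(5, 19)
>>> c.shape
(19, 2)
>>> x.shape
(19, 17)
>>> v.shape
(5, 2)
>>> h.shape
(2, 5)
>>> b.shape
()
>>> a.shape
(2, 2)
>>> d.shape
(2, 5)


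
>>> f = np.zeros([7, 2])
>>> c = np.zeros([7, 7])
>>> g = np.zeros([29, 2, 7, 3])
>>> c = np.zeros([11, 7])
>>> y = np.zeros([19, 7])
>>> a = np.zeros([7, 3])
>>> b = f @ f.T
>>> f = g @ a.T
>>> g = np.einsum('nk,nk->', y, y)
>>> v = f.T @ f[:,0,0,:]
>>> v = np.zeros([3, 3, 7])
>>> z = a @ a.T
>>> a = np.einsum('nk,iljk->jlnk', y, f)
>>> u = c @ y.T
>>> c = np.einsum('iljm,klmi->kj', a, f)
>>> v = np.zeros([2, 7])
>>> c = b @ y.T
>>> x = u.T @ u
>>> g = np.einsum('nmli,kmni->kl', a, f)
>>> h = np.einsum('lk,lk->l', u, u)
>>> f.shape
(29, 2, 7, 7)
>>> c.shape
(7, 19)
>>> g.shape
(29, 19)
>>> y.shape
(19, 7)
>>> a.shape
(7, 2, 19, 7)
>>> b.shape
(7, 7)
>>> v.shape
(2, 7)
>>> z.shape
(7, 7)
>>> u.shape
(11, 19)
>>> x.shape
(19, 19)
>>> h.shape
(11,)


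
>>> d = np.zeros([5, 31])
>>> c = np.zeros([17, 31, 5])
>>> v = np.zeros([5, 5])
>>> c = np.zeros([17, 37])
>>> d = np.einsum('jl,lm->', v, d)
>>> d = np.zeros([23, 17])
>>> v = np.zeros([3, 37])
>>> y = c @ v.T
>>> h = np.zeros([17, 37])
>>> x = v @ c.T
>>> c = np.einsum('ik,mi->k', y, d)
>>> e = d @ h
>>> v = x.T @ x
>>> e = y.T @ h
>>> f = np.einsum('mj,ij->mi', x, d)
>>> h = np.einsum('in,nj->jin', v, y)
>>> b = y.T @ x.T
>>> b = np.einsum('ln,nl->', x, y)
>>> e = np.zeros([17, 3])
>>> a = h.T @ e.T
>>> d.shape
(23, 17)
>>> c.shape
(3,)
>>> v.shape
(17, 17)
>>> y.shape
(17, 3)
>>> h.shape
(3, 17, 17)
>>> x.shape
(3, 17)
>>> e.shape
(17, 3)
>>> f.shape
(3, 23)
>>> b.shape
()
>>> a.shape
(17, 17, 17)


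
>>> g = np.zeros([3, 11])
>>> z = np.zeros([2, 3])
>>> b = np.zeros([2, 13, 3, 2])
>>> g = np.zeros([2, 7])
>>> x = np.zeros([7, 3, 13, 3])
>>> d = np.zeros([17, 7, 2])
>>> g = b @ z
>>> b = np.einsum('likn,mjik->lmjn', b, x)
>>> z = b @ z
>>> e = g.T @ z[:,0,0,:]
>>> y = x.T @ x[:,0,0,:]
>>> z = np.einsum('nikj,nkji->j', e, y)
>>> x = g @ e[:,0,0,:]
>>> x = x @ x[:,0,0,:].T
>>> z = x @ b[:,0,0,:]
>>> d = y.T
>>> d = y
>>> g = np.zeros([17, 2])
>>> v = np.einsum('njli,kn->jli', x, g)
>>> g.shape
(17, 2)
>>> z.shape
(2, 13, 3, 2)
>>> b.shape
(2, 7, 3, 2)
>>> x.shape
(2, 13, 3, 2)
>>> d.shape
(3, 13, 3, 3)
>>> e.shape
(3, 3, 13, 3)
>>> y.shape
(3, 13, 3, 3)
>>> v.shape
(13, 3, 2)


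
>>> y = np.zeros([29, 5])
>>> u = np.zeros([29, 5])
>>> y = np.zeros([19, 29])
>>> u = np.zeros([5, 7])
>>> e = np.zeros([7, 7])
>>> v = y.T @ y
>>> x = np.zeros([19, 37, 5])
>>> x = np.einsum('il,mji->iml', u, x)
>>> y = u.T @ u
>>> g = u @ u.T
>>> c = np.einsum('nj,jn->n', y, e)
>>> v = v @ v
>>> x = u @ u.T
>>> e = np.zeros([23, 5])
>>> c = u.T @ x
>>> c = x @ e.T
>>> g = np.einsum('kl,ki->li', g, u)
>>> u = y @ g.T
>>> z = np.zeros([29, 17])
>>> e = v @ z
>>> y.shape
(7, 7)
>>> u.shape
(7, 5)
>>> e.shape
(29, 17)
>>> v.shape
(29, 29)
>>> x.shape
(5, 5)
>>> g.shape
(5, 7)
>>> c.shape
(5, 23)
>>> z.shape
(29, 17)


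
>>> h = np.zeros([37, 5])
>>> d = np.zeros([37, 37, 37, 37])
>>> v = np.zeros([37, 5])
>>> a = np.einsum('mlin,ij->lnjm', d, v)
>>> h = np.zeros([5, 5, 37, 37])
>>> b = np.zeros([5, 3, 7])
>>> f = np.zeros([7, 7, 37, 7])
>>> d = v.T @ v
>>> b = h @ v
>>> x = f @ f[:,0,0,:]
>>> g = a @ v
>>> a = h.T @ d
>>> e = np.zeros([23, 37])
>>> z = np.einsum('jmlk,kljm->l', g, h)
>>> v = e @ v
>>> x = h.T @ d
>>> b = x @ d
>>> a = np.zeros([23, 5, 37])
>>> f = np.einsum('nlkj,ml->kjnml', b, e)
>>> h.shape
(5, 5, 37, 37)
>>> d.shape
(5, 5)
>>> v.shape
(23, 5)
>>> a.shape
(23, 5, 37)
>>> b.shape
(37, 37, 5, 5)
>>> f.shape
(5, 5, 37, 23, 37)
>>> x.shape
(37, 37, 5, 5)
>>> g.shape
(37, 37, 5, 5)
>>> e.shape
(23, 37)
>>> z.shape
(5,)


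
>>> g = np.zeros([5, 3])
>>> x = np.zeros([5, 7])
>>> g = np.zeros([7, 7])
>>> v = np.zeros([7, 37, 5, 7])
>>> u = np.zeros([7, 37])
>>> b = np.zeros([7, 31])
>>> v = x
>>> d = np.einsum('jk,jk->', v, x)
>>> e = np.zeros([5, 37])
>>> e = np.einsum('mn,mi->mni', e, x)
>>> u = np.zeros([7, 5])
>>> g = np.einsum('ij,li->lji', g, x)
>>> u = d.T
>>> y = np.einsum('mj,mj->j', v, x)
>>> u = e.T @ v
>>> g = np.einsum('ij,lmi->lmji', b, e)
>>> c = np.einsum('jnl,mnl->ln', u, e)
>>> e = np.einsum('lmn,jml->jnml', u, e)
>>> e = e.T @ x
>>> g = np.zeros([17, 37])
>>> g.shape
(17, 37)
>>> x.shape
(5, 7)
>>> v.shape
(5, 7)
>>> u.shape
(7, 37, 7)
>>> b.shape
(7, 31)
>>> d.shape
()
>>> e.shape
(7, 37, 7, 7)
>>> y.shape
(7,)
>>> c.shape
(7, 37)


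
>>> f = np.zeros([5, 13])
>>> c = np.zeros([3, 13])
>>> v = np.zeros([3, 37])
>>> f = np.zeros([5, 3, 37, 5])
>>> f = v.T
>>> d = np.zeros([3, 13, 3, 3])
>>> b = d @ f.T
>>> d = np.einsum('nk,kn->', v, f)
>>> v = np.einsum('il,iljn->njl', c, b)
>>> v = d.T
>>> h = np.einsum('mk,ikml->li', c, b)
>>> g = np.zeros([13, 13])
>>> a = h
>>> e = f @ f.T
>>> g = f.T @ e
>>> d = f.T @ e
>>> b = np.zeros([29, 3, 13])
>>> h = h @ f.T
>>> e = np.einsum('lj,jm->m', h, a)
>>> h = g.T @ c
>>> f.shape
(37, 3)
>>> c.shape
(3, 13)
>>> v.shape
()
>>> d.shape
(3, 37)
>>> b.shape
(29, 3, 13)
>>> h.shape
(37, 13)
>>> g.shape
(3, 37)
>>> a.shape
(37, 3)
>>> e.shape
(3,)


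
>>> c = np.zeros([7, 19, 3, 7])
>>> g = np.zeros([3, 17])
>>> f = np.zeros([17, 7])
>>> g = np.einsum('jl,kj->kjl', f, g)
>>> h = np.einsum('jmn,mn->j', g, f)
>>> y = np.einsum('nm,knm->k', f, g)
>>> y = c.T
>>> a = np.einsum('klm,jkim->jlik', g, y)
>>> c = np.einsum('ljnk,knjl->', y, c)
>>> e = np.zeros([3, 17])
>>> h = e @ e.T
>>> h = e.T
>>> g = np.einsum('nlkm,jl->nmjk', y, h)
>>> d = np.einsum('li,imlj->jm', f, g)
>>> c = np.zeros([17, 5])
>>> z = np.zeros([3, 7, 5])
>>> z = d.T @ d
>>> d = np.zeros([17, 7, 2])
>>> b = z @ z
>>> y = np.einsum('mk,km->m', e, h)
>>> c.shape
(17, 5)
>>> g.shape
(7, 7, 17, 19)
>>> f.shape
(17, 7)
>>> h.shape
(17, 3)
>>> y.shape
(3,)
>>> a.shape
(7, 17, 19, 3)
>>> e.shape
(3, 17)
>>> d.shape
(17, 7, 2)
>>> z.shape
(7, 7)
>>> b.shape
(7, 7)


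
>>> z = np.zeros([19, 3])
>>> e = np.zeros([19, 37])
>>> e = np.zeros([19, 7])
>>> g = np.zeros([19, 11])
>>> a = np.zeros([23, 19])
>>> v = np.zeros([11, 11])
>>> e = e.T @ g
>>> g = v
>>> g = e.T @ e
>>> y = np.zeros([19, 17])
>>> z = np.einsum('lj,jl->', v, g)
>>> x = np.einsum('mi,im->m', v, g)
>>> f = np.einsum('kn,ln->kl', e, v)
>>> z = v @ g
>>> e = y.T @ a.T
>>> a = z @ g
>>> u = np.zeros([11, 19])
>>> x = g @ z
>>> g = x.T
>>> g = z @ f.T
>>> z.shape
(11, 11)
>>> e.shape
(17, 23)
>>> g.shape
(11, 7)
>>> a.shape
(11, 11)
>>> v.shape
(11, 11)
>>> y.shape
(19, 17)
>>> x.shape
(11, 11)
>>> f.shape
(7, 11)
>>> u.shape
(11, 19)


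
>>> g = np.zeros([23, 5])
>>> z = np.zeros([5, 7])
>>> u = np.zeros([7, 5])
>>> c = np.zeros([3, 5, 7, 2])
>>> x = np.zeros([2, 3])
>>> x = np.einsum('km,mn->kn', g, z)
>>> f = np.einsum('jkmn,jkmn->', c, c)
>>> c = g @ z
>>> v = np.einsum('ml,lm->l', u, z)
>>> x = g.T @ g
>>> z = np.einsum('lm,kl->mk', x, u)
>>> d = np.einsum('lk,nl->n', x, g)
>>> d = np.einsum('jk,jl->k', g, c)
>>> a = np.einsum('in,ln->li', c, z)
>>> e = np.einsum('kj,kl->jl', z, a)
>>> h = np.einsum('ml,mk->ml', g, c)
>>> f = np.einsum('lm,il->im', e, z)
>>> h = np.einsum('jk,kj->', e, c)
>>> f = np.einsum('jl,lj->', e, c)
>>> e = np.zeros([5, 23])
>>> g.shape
(23, 5)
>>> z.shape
(5, 7)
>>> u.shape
(7, 5)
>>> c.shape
(23, 7)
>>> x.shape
(5, 5)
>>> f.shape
()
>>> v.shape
(5,)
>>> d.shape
(5,)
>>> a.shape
(5, 23)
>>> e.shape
(5, 23)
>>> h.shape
()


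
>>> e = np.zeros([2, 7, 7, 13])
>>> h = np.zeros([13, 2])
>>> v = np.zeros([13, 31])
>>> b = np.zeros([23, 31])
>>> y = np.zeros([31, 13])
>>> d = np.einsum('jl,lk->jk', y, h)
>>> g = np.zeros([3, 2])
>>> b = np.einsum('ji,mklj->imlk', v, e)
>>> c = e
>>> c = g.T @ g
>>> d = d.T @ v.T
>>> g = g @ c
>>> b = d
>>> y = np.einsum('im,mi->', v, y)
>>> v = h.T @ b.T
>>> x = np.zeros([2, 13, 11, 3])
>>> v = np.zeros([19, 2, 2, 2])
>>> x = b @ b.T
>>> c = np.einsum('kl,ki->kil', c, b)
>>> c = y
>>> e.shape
(2, 7, 7, 13)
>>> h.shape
(13, 2)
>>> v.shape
(19, 2, 2, 2)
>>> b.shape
(2, 13)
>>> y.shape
()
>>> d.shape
(2, 13)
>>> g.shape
(3, 2)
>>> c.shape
()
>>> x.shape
(2, 2)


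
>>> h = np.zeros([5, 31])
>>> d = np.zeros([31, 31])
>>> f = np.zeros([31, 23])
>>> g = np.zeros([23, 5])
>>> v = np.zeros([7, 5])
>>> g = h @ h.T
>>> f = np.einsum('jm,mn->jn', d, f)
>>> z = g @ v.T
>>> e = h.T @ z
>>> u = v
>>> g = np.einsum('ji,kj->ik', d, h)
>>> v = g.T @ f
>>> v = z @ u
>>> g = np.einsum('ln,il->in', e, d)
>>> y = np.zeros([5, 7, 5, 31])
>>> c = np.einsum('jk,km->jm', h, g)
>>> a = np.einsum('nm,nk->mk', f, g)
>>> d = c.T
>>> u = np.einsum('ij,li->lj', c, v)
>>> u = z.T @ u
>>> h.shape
(5, 31)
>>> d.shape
(7, 5)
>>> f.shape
(31, 23)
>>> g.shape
(31, 7)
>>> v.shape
(5, 5)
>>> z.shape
(5, 7)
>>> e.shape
(31, 7)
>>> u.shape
(7, 7)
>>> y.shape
(5, 7, 5, 31)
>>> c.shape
(5, 7)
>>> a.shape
(23, 7)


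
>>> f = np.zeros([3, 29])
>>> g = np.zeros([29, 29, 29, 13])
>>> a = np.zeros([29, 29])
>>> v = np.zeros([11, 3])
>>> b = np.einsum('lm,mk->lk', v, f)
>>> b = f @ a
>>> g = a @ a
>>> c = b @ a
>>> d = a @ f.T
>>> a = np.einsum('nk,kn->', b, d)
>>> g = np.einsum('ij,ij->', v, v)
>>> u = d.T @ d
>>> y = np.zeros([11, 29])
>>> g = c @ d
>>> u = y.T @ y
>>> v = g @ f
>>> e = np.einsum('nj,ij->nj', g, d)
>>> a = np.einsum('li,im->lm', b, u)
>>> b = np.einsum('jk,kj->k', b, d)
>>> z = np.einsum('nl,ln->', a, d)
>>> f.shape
(3, 29)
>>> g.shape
(3, 3)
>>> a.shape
(3, 29)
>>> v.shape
(3, 29)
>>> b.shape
(29,)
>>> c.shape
(3, 29)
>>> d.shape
(29, 3)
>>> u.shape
(29, 29)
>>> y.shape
(11, 29)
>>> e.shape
(3, 3)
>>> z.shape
()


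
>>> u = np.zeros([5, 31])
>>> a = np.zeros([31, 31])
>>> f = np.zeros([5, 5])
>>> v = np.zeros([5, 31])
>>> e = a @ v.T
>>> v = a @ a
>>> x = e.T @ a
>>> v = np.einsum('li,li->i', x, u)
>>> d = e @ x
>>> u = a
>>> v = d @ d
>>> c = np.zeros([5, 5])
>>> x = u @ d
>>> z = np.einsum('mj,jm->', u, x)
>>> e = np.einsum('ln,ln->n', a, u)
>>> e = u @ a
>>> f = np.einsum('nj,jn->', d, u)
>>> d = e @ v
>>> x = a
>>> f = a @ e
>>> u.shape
(31, 31)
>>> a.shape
(31, 31)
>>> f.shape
(31, 31)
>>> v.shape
(31, 31)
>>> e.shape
(31, 31)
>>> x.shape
(31, 31)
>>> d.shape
(31, 31)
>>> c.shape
(5, 5)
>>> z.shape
()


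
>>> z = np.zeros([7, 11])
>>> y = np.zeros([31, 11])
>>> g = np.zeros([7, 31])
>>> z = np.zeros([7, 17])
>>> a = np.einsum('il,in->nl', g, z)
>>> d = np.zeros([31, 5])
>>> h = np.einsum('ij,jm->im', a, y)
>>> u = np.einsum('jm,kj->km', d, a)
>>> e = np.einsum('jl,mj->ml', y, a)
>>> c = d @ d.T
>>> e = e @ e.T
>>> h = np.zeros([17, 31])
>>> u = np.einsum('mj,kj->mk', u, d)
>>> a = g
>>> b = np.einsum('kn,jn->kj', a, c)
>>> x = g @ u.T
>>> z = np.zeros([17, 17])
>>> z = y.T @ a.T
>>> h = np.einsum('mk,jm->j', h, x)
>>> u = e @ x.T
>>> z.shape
(11, 7)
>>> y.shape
(31, 11)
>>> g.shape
(7, 31)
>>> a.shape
(7, 31)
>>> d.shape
(31, 5)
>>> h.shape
(7,)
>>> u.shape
(17, 7)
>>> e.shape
(17, 17)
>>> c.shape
(31, 31)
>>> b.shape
(7, 31)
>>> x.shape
(7, 17)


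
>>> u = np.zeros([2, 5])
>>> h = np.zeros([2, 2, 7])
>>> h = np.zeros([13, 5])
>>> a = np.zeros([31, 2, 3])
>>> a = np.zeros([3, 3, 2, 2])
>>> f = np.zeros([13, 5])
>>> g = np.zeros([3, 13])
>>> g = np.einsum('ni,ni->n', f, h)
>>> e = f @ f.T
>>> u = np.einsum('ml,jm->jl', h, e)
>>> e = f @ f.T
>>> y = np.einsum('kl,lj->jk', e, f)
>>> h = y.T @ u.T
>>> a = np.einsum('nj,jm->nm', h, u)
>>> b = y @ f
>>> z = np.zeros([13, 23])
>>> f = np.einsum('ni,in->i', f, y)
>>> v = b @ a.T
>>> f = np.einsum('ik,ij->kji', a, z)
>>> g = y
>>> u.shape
(13, 5)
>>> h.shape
(13, 13)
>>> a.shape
(13, 5)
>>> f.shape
(5, 23, 13)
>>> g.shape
(5, 13)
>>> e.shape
(13, 13)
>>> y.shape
(5, 13)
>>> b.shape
(5, 5)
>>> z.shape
(13, 23)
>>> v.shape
(5, 13)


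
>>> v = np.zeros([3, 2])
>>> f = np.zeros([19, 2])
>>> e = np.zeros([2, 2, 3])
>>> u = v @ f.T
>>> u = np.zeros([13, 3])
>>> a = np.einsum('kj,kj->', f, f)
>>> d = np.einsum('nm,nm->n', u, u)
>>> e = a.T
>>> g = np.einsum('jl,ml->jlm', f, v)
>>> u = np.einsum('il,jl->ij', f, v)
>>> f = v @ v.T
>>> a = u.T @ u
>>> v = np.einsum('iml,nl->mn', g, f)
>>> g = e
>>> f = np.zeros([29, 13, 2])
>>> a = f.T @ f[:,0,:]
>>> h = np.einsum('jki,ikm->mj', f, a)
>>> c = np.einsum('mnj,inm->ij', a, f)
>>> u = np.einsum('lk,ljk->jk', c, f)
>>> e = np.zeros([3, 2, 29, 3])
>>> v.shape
(2, 3)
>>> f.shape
(29, 13, 2)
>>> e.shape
(3, 2, 29, 3)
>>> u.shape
(13, 2)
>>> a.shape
(2, 13, 2)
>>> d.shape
(13,)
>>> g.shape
()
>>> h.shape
(2, 29)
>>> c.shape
(29, 2)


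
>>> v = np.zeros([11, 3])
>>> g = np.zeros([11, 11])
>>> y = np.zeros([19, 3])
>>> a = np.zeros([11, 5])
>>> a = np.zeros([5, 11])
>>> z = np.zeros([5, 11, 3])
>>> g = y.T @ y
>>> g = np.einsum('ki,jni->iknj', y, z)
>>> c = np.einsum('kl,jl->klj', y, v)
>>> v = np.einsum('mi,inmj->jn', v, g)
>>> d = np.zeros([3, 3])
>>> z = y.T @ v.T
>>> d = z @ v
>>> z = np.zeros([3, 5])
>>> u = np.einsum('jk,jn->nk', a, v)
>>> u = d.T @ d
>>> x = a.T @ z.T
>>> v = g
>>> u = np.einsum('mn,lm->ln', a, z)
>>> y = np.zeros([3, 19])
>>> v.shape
(3, 19, 11, 5)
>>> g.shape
(3, 19, 11, 5)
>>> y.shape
(3, 19)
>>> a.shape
(5, 11)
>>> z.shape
(3, 5)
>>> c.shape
(19, 3, 11)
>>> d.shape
(3, 19)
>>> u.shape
(3, 11)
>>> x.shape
(11, 3)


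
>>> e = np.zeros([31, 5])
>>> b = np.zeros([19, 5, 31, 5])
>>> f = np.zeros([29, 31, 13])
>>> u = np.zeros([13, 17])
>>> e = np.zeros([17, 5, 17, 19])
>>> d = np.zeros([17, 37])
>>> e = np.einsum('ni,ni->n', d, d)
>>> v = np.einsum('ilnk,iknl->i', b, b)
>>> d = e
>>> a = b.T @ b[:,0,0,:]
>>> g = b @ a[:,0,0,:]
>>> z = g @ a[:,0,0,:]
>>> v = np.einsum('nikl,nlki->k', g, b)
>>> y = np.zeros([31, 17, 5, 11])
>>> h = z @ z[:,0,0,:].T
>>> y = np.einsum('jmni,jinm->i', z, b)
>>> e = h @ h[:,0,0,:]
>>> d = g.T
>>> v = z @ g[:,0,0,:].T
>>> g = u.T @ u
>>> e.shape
(19, 5, 31, 19)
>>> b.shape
(19, 5, 31, 5)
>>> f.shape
(29, 31, 13)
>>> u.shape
(13, 17)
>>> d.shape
(5, 31, 5, 19)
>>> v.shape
(19, 5, 31, 19)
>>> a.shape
(5, 31, 5, 5)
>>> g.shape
(17, 17)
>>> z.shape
(19, 5, 31, 5)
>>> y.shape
(5,)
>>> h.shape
(19, 5, 31, 19)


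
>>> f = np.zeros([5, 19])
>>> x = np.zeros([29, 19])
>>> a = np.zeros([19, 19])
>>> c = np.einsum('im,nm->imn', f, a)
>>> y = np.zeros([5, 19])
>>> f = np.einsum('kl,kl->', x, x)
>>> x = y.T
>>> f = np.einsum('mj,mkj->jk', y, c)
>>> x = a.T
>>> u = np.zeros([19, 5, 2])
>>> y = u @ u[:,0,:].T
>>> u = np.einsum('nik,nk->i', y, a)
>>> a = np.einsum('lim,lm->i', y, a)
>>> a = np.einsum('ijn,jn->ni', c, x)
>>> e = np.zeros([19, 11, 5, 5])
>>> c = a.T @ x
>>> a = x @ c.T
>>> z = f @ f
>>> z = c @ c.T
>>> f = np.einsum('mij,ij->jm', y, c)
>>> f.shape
(19, 19)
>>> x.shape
(19, 19)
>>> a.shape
(19, 5)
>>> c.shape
(5, 19)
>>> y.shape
(19, 5, 19)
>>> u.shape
(5,)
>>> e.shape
(19, 11, 5, 5)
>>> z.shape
(5, 5)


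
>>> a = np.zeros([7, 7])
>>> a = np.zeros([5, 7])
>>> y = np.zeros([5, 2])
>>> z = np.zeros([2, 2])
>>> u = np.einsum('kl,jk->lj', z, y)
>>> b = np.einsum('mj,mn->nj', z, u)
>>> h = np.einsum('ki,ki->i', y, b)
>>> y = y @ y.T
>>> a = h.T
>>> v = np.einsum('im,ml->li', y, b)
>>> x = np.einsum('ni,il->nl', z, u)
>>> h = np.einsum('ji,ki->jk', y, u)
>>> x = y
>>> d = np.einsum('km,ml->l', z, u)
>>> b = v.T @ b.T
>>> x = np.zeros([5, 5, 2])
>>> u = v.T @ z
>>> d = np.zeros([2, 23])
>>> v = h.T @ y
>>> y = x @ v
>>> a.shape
(2,)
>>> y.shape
(5, 5, 5)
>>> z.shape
(2, 2)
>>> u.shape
(5, 2)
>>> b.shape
(5, 5)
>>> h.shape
(5, 2)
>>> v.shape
(2, 5)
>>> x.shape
(5, 5, 2)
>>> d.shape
(2, 23)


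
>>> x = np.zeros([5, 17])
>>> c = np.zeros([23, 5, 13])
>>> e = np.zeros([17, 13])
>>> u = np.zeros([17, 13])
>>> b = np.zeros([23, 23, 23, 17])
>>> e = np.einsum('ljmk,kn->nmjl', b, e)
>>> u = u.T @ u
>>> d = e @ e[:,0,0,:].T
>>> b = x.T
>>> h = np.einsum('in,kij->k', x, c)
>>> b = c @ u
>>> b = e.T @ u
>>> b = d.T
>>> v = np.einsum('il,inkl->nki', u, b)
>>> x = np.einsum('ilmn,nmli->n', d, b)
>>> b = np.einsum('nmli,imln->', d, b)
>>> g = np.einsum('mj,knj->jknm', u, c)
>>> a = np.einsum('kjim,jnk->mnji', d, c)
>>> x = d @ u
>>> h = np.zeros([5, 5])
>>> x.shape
(13, 23, 23, 13)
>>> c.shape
(23, 5, 13)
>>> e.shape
(13, 23, 23, 23)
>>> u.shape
(13, 13)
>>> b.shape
()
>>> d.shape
(13, 23, 23, 13)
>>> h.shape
(5, 5)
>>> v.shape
(23, 23, 13)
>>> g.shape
(13, 23, 5, 13)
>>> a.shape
(13, 5, 23, 23)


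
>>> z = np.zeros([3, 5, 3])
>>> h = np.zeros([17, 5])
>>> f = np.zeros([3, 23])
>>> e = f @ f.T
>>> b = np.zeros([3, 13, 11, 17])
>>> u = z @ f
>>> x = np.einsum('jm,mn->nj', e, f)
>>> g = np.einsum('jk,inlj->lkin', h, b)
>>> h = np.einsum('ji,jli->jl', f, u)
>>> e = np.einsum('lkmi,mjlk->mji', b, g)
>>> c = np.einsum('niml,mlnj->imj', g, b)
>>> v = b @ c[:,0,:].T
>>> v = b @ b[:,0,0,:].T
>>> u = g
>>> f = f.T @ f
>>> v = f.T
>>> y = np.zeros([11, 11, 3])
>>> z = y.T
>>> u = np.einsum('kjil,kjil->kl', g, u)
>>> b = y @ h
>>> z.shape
(3, 11, 11)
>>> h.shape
(3, 5)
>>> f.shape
(23, 23)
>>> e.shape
(11, 5, 17)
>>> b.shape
(11, 11, 5)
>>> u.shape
(11, 13)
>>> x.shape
(23, 3)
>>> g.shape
(11, 5, 3, 13)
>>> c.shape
(5, 3, 17)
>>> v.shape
(23, 23)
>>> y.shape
(11, 11, 3)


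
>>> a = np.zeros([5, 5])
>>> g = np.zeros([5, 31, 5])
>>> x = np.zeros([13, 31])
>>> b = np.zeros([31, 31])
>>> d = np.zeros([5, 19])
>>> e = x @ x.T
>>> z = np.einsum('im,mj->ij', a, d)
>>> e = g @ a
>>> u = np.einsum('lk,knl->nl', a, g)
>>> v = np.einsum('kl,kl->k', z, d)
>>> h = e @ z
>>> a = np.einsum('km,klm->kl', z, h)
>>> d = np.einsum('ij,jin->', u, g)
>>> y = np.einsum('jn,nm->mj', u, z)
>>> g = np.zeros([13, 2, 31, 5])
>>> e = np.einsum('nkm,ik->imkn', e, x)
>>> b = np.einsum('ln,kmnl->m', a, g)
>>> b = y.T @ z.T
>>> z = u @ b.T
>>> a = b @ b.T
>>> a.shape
(31, 31)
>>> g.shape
(13, 2, 31, 5)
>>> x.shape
(13, 31)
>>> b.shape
(31, 5)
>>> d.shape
()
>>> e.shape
(13, 5, 31, 5)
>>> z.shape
(31, 31)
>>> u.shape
(31, 5)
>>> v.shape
(5,)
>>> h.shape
(5, 31, 19)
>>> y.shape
(19, 31)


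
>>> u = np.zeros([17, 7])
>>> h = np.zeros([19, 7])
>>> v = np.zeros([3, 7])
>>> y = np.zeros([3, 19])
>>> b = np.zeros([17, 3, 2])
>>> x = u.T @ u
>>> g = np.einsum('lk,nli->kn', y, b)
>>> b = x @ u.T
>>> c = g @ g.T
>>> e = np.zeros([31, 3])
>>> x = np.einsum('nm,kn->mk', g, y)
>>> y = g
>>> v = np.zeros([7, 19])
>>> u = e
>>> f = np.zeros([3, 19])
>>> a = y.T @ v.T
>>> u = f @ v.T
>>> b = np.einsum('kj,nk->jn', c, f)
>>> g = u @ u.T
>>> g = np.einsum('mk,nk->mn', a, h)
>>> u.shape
(3, 7)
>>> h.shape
(19, 7)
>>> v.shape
(7, 19)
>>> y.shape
(19, 17)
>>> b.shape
(19, 3)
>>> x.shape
(17, 3)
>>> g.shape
(17, 19)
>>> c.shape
(19, 19)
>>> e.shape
(31, 3)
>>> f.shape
(3, 19)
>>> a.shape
(17, 7)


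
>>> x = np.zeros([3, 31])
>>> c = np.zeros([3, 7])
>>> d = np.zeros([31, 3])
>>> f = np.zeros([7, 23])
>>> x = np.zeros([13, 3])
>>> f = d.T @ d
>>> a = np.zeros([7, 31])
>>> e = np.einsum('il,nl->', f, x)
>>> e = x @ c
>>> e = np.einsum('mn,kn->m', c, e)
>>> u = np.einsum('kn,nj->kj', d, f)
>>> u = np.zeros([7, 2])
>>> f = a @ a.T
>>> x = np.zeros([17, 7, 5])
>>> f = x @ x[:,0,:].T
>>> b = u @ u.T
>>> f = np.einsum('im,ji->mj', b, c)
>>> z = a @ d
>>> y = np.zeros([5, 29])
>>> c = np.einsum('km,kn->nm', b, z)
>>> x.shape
(17, 7, 5)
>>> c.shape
(3, 7)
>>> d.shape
(31, 3)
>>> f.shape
(7, 3)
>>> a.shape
(7, 31)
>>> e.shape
(3,)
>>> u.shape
(7, 2)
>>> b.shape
(7, 7)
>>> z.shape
(7, 3)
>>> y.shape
(5, 29)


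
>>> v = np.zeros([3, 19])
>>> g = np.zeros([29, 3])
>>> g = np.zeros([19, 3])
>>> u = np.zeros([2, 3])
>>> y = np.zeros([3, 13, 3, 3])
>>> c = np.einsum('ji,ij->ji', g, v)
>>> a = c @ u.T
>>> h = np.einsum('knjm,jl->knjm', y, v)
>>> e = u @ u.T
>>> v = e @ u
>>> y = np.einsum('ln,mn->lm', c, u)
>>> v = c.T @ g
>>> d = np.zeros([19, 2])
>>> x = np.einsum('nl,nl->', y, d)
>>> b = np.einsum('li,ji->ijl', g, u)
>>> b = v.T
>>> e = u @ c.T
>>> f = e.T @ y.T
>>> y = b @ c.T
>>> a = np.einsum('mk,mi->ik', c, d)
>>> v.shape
(3, 3)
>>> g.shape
(19, 3)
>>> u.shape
(2, 3)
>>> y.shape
(3, 19)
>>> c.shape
(19, 3)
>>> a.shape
(2, 3)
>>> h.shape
(3, 13, 3, 3)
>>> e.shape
(2, 19)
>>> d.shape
(19, 2)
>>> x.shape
()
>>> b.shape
(3, 3)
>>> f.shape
(19, 19)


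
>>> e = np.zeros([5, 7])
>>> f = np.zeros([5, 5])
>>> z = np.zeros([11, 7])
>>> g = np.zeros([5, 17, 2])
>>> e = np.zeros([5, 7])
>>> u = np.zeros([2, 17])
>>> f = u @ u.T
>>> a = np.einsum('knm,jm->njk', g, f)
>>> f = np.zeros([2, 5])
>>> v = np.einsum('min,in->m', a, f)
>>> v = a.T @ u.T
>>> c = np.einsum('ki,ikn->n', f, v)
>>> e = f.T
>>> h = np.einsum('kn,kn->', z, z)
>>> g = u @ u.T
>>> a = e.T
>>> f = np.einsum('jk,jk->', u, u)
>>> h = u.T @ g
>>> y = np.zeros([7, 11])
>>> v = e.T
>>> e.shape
(5, 2)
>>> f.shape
()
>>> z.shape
(11, 7)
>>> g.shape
(2, 2)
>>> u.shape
(2, 17)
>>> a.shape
(2, 5)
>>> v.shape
(2, 5)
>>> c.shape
(2,)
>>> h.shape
(17, 2)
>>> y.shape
(7, 11)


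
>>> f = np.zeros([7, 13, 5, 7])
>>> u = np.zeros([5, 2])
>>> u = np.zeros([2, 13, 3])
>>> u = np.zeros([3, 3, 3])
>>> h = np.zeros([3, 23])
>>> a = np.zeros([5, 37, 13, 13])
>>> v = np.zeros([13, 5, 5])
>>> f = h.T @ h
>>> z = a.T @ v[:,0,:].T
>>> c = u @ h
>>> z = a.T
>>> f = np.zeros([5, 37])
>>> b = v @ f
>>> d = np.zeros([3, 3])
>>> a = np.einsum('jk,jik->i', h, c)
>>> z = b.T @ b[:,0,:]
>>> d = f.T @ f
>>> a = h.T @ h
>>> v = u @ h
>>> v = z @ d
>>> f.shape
(5, 37)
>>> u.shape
(3, 3, 3)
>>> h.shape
(3, 23)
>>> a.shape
(23, 23)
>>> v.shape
(37, 5, 37)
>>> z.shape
(37, 5, 37)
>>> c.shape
(3, 3, 23)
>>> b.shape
(13, 5, 37)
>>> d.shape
(37, 37)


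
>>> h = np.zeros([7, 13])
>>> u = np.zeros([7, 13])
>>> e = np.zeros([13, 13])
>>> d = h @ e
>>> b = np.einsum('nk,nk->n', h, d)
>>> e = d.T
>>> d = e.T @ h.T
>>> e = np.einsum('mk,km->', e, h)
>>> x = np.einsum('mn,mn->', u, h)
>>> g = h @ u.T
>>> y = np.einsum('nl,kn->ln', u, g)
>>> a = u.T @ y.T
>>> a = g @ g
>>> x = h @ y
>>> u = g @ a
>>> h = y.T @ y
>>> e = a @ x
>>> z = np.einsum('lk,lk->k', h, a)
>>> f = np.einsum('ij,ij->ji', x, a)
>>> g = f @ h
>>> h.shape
(7, 7)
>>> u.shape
(7, 7)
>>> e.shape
(7, 7)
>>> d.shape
(7, 7)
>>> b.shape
(7,)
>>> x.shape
(7, 7)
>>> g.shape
(7, 7)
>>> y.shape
(13, 7)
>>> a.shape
(7, 7)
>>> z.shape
(7,)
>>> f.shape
(7, 7)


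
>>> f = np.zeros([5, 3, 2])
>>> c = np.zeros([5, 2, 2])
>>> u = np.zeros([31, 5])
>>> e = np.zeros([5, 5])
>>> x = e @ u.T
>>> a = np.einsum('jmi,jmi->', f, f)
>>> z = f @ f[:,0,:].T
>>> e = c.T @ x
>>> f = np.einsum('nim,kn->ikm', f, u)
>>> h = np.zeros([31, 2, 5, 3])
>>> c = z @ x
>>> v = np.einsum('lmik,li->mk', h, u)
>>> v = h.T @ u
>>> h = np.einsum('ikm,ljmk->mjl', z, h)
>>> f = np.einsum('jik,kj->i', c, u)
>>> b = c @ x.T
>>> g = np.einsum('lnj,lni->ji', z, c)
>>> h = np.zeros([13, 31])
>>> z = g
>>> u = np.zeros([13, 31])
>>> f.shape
(3,)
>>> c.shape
(5, 3, 31)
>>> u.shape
(13, 31)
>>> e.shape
(2, 2, 31)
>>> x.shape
(5, 31)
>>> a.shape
()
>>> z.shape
(5, 31)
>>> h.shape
(13, 31)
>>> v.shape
(3, 5, 2, 5)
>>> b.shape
(5, 3, 5)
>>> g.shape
(5, 31)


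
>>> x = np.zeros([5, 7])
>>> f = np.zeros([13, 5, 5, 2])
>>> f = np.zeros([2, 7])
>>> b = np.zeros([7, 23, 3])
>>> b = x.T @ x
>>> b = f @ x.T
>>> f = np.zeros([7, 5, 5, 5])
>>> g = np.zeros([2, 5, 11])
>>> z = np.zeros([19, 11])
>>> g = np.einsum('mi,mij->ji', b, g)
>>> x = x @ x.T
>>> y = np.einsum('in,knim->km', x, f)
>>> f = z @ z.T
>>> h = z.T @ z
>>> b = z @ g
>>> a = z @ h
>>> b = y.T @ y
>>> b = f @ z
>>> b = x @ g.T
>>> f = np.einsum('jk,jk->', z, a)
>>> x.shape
(5, 5)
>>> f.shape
()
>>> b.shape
(5, 11)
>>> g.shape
(11, 5)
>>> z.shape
(19, 11)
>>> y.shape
(7, 5)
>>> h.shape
(11, 11)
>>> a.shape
(19, 11)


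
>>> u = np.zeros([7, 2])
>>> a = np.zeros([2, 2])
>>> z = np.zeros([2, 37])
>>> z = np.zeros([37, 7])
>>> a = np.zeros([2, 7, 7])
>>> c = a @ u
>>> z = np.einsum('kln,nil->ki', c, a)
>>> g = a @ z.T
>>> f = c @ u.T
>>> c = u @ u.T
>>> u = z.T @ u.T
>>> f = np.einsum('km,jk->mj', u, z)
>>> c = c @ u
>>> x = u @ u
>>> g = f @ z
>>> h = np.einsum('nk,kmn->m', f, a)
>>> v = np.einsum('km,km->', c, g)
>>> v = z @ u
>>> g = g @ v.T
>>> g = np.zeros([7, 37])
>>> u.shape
(7, 7)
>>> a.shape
(2, 7, 7)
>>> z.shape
(2, 7)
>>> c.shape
(7, 7)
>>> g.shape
(7, 37)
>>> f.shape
(7, 2)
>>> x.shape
(7, 7)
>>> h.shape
(7,)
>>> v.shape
(2, 7)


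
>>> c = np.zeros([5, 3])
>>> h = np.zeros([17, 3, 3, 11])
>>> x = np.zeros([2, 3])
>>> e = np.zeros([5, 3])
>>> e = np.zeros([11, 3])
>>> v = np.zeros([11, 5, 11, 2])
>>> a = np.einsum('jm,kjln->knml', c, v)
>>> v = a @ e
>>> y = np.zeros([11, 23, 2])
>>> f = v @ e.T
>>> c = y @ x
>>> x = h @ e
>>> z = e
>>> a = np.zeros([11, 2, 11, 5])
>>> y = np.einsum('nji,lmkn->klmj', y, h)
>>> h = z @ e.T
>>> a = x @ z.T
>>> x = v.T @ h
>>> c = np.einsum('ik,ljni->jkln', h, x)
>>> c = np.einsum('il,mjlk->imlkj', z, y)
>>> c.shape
(11, 3, 3, 23, 17)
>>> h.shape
(11, 11)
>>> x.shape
(3, 3, 2, 11)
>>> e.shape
(11, 3)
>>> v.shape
(11, 2, 3, 3)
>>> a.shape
(17, 3, 3, 11)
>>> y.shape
(3, 17, 3, 23)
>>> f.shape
(11, 2, 3, 11)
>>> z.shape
(11, 3)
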